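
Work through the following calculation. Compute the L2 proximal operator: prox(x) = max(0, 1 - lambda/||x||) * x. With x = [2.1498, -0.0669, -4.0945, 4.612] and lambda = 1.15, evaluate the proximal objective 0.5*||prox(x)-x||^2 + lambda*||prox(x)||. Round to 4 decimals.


Step 1: Compute ||x||.
||x|| = 6.5316
Step 2: Compute scaling factor.
scale = max(0, 1 - 1.15/6.5316) = 0.8239
Step 3: prox(x) = [1.7713, -0.0551, -3.3736, 3.8]
||prox(x)|| = 5.3816
Step 4: Proximal objective.
0.5*||prox-x||^2 = 0.6613
lambda*||prox|| = 6.1888
Total = 6.8501


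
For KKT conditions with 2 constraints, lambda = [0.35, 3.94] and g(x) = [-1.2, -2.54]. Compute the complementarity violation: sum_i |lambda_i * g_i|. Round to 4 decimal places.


KKT complementary slackness check:
lambda_1 * g_1 = 0.35 * -1.2 = -0.42
lambda_2 * g_2 = 3.94 * -2.54 = -10.0076
Total violation = 0.42 + 10.0076 = 10.4276


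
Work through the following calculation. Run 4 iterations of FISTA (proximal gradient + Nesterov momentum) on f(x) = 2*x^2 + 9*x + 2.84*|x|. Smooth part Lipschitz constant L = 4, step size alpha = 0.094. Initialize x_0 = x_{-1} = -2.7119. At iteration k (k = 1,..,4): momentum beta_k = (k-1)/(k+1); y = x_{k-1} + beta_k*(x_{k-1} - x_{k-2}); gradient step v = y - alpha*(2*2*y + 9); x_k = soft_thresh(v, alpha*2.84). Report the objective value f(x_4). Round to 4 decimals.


FISTA on f(x) = 2*x^2 + 9*x + 2.84*|x|
L = 4, alpha = 0.094
Iteration 1: beta = 0.0, y = -2.7119 + 0.0*(-2.7119 + 2.7119) = -2.7119
  grad(y) = -1.8476, v = y - alpha*grad = -2.5382
  prox(v) = soft_thresh(-2.5382, 0.267) = -2.2713
Iteration 2: beta = 0.3333, y = -2.2713 + 0.3333*(-2.2713 + 2.7119) = -2.1244
  grad(y) = 0.5025, v = y - alpha*grad = -2.1716
  prox(v) = soft_thresh(-2.1716, 0.267) = -1.9047
Iteration 3: beta = 0.5, y = -1.9047 + 0.5*(-1.9047 + 2.2713) = -1.7214
  grad(y) = 2.1146, v = y - alpha*grad = -1.9201
  prox(v) = soft_thresh(-1.9201, 0.267) = -1.6532
Iteration 4: beta = 0.6, y = -1.6532 + 0.6*(-1.6532 + 1.9047) = -1.5023
  grad(y) = 2.9909, v = y - alpha*grad = -1.7834
  prox(v) = soft_thresh(-1.7834, 0.267) = -1.5165
f(x_4) = 2*(-1.5165)^2 + 9*(-1.5165) + 2.84*|-1.5165| = -4.7421


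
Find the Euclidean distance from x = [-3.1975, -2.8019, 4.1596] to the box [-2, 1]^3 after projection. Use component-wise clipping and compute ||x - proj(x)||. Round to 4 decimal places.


Project each component onto [-2, 1].
clip(-3.1975) = -2.0, clip(-2.8019) = -2.0, clip(4.1596) = 1.0
Projection = [-2.0, -2.0, 1.0]
Squared diffs: [1.434, 0.643, 9.9831]
Distance = sqrt(12.0601) = 3.4728


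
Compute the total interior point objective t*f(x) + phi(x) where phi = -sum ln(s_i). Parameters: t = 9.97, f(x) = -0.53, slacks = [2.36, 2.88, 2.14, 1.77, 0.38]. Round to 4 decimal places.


Step 1: Compute log-barrier.
ln values: [0.8587, 1.0578, 0.7608, 0.571, -0.9676]
phi = -(0.8587 + 1.0578 + 0.7608 + 0.571 - 0.9676) = -2.2807
Step 2: Compute augmented objective.
t*f(x) = 9.97*-0.53 = -5.2841
Total = -5.2841 - 2.2807 = -7.5648


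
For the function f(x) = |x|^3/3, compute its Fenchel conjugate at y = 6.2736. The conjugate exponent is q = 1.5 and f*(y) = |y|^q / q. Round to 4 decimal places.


The conjugate exponent q satisfies 1/p + 1/q = 1.
p = 3, so q = 3/(3 - 1) = 1.5
|y|^q = 6.2736^1.5 = 15.7136
f*(6.2736) = 15.7136 / 1.5 = 10.4757


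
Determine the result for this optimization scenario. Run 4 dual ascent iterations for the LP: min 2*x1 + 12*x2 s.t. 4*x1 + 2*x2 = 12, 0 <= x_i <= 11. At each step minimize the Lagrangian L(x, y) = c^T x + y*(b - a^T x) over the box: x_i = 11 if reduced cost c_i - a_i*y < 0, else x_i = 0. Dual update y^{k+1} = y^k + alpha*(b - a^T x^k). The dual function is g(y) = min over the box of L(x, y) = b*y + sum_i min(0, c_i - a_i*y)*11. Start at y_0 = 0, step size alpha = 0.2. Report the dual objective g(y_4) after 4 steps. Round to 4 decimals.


Dual ascent for LP: min 2*x1 + 12*x2, 4*x1 + 2*x2 = 12, 0 <= x_i <= 11
Step 1: y^k = 0.0, reduced costs: (2.0, 12.0)
  x^k = (0.0, 0.0), subgradient = b - a^T x = 12.0
  y^{k+1} = 0.0 + 0.2*12.0 = 2.4
Step 2: y^k = 2.4, reduced costs: (-7.6, 7.2)
  x^k = (11.0, 0.0), subgradient = b - a^T x = -32.0
  y^{k+1} = 2.4 + 0.2*-32.0 = -4.0
Step 3: y^k = -4.0, reduced costs: (18.0, 20.0)
  x^k = (0.0, 0.0), subgradient = b - a^T x = 12.0
  y^{k+1} = -4.0 + 0.2*12.0 = -1.6
Step 4: y^k = -1.6, reduced costs: (8.4, 15.2)
  x^k = (0.0, 0.0), subgradient = b - a^T x = 12.0
  y^{k+1} = -1.6 + 0.2*12.0 = 0.8
Dual objective at y_4 = 0.8: reduced costs (-1.2, 10.4), box minimizer x = (11.0, 0.0)
g(y_4) = b*y + (c1 - a1*y)*x1 + (c2 - a2*y)*x2 = 12*0.8 + (-1.2)*11.0 + 10.4*0.0 = 9.6 - 13.2 + 0.0 = -3.6


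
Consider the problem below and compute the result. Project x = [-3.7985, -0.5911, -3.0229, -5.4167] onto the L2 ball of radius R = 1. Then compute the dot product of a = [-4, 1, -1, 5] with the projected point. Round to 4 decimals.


Step 1: Compute ||x|| (intermediates to 6 decimals).
||x|| = sqrt((-3.7985)^2 + (-0.5911)^2 + (-3.0229)^2 + (-5.4167)^2) = 7.29771
Step 2: Project.
Since ||x|| > R, scale = R/||x|| = 1/7.29771 = 0.137029, proj(x) = scale * x
proj(x) = [-0.520505, -0.080998, -0.414225, -0.742245]
Step 3: Dot product.
a^T * proj(x) = -4*(-0.520505) + 1*(-0.080998) - 1*(-0.414225) + 5*(-0.742245) = -1.296


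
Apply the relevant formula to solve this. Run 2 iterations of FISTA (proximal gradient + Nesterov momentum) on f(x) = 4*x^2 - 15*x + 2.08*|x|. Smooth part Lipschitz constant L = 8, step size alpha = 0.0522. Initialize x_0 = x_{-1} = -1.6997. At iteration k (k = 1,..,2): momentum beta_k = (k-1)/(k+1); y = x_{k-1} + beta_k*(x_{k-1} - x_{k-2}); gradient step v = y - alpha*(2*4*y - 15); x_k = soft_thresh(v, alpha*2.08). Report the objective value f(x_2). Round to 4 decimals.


FISTA on f(x) = 4*x^2 - 15*x + 2.08*|x|
L = 8, alpha = 0.0522
Iteration 1: beta = 0.0, y = -1.6997 + 0.0*(-1.6997 + 1.6997) = -1.6997
  grad(y) = -28.5976, v = y - alpha*grad = -0.2069
  prox(v) = soft_thresh(-0.2069, 0.1086) = -0.0983
Iteration 2: beta = 0.3333, y = -0.0983 + 0.3333*(-0.0983 + 1.6997) = 0.4355
  grad(y) = -11.5163, v = y - alpha*grad = 1.0366
  prox(v) = soft_thresh(1.0366, 0.1086) = 0.928
f(x_2) = 4*0.928^2 - 15*0.928 + 2.08*|0.928| = -8.5452


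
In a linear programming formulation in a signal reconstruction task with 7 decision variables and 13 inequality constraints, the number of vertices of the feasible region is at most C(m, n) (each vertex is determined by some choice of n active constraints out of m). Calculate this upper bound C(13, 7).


Each vertex corresponds to some choice of n active constraints out of m, so the number of vertices is at most C(m, n) = m! / (n!(m-n)!).
m = 13, n = 7
Numerator: 13 * 12 * 11 * 10 * 9 * 8 * 7
Denominator: 7! = 5040
C(13, 7) = 1716


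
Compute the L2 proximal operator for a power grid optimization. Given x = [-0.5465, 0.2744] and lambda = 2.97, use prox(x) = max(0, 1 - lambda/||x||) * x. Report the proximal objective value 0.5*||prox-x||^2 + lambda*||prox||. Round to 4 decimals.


Step 1: Compute ||x||.
||x|| = 0.6115
Step 2: Compute scaling factor.
scale = max(0, 1 - 2.97/0.6115) = 0.0
Step 3: prox(x) = [-0.0, 0.0]
||prox(x)|| = 0.0
Step 4: Proximal objective.
0.5*||prox-x||^2 = 0.187
lambda*||prox|| = 0.0
Total = 0.187


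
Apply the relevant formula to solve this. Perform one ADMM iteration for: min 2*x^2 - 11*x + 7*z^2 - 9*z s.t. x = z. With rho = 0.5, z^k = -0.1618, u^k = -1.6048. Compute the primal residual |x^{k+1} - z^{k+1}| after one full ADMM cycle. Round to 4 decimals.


ADMM iteration with rho = 0.5, z^k = -0.1618, u^k = -1.6048
Step 1: x-update.
Minimize 2*x^2 - 11*x + (0.5/2)*(x + 0.1618 - 1.6048)^2
FOC: (2*2 + 0.5)*x = 11 + 0.5*(-0.1618 + 1.6048)
x^{k+1} = 2.6048
Step 2: z-update.
Minimize 7*z^2 - 9*z + (0.5/2)*(2.6048 - z - 1.6048)^2
FOC: (2*7 + 0.5)*z = 9 + 0.5*(2.6048 - 1.6048)
z^{k+1} = 0.6552
Step 3: u-update.
u^{k+1} = -1.6048 + 2.6048 - 0.6552 = 0.3448
Step 4: Primal residual = |2.6048 - 0.6552| = 1.9496


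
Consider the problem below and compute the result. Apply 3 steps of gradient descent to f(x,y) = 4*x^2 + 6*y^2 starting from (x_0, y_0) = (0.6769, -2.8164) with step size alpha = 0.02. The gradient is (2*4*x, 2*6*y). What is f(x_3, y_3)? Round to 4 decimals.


Gradient descent on f(x,y) = 4*x^2 + 6*y^2.
Starting point: (0.6769, -2.8164), alpha = 0.02
Step 1: grad_x = 2*4*0.6769 = 5.4152, grad_y = 2*6*-2.8164 = -33.7968
  x_1 = 0.6769 - 0.02*5.4152 = 0.5686
  y_1 = -2.8164 - 0.02*-33.7968 = -2.1405
Step 2: grad_x = 2*4*0.5686 = 4.5488, grad_y = 2*6*-2.1405 = -25.6856
  x_2 = 0.5686 - 0.02*4.5488 = 0.4776
  y_2 = -2.1405 - 0.02*-25.6856 = -1.6268
Step 3: grad_x = 2*4*0.4776 = 3.821, grad_y = 2*6*-1.6268 = -19.521
  x_3 = 0.4776 - 0.02*3.821 = 0.4012
  y_3 = -1.6268 - 0.02*-19.521 = -1.2363
f(0.4012, -1.2363) = 4*0.4012^2 + 6*(-1.2363)^2 = 9.815


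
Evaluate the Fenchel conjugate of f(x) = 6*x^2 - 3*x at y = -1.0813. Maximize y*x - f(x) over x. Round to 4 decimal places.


f*(y) = sup_x {y*x - a*x^2 - b*x} = sup_x {(y-b)*x - a*x^2}
FOC: (y - b) - 2a*x = 0 => x* = (y - b)/(2a)
x* = (-1.0813 + 3)/(2*6) = 0.1599
f*(-1.0813) = (y-b)^2/(4a) = (-1.0813 + 3)^2/(4*6)
= 3.6814/24 = 0.1534


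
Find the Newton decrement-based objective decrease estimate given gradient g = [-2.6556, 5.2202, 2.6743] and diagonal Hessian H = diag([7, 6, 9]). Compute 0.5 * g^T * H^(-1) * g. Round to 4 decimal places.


Step 1: H is diagonal, so H^(-1) * g = [-0.3794, 0.87, 0.2971].
Step 2: g^T H^(-1) g = sum_i g_i^2 / H_ii
  = (-2.6556)^2/7 + (5.2202)^2/6 + (2.6743)^2/9
  = 1.0075 + 4.5417 + 0.7947 = 6.3439
Step 3: Objective decrease = 0.5 * g^T H^(-1) g = 3.1719


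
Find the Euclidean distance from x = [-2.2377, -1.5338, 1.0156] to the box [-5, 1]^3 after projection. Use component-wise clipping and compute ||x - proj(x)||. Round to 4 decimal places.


Project each component onto [-5, 1].
clip(-2.2377) = -2.2377, clip(-1.5338) = -1.5338, clip(1.0156) = 1.0
Projection = [-2.2377, -1.5338, 1.0]
Squared diffs: [0.0, 0.0, 0.0002]
Distance = sqrt(0.0002) = 0.0156


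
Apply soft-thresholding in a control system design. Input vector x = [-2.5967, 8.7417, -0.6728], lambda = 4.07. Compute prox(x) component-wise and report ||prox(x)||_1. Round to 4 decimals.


Soft-thresholding with lambda = 4.07:
prox(-2.5967) = sign(-2.5967)*max(|-2.5967| - 4.07, 0) = 0.0
prox(8.7417) = sign(8.7417)*max(|8.7417| - 4.07, 0) = 4.6717
prox(-0.6728) = sign(-0.6728)*max(|-0.6728| - 4.07, 0) = 0.0
prox(x) = [0.0, 4.6717, 0.0]
||prox(x)||_1 = 0.0 + 4.6717 + 0.0 = 4.6717


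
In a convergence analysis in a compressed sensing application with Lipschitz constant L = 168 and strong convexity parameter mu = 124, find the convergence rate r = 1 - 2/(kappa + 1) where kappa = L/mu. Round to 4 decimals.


Step 1: Compute the condition number.
kappa = L/mu = 168/124 = 1.3548
Step 2: Compute the convergence rate.
r = 1 - 2/(kappa + 1) = 1 - 2*mu/(L + mu) = (L - mu)/(L + mu) = 44/292 = 0.1507


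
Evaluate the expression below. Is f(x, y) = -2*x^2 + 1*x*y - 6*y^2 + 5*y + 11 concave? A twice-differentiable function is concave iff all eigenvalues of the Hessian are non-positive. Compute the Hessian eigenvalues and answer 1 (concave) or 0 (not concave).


The Hessian of f(x,y) = -2*x^2 + 1*x*y - 6*y^2 + 5*y + 11 is:
H = [[-4, 1], [1, -12]]
Trace = -4 - 12 = -16
Determinant = -4*-12 - (1)^2 = 47
Discriminant = (-16)^2 - 4*47 = 68.0
Eigenvalues: lambda_1 = -12.1231, lambda_2 = -3.8769
The function is concave.

1


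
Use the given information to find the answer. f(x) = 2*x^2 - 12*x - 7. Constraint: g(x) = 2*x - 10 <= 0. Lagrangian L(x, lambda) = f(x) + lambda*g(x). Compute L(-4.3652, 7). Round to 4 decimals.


Step 1: Evaluate f(x).
f(-4.3652) = 2*(-4.3652)^2 - 12*(-4.3652) - 7 = 83.4923
Step 2: Evaluate g(x).
g(-4.3652) = 2*-4.3652 - 10 = -18.7304
Step 3: Compute Lagrangian.
L = 83.4923 + 7*-18.7304 = -47.6205


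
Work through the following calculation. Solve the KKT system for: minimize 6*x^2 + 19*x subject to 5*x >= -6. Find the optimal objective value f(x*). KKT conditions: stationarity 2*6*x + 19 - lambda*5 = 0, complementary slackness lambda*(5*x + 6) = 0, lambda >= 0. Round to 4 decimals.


Step 1: Try lambda = 0 (constraint inactive).
x_unc = -19/(2*6) = -1.5833
Check: 5*-1.5833 = -7.9165 < -6 -- violated!
Step 2: Constraint must be active: 5*x = -6
x* = -6/5 = -1.2
lambda = (2*6*(-1.2) + 19)/5 = 0.92
Step 3: Compute optimal value.
f(x*) = 6*(-1.2)^2 + 19*(-1.2) = -14.16


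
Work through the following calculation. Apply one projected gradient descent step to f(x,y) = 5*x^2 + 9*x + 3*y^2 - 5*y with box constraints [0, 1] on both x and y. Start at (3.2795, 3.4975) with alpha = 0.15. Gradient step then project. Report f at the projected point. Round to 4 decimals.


Step 1: Compute gradient at (3.2795, 3.4975).
grad_x = 2*5*3.2795 + 9 = 41.795
grad_y = 2*3*3.4975 - 5 = 15.985
Step 2: Gradient step.
x_raw = 3.2795 - 0.15*41.795 = -2.9898
y_raw = 3.4975 - 0.15*15.985 = 1.0998
Step 3: Project onto [0, 1].
x_proj = clip(-2.9898) = 0.0
y_proj = clip(1.0998) = 1.0
Step 4: Evaluate f.
f(0.0, 1.0) = -2.0


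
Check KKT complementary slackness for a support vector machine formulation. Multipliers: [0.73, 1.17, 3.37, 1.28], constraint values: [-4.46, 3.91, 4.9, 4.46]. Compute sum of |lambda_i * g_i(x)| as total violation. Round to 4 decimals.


KKT complementary slackness check:
lambda_1 * g_1 = 0.73 * -4.46 = -3.2558
lambda_2 * g_2 = 1.17 * 3.91 = 4.5747
lambda_3 * g_3 = 3.37 * 4.9 = 16.513
lambda_4 * g_4 = 1.28 * 4.46 = 5.7088
Total violation = 3.2558 + 4.5747 + 16.513 + 5.7088 = 30.0523


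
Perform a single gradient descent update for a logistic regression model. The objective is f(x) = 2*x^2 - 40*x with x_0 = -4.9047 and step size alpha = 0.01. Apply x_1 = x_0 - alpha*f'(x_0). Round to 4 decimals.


We compute the gradient at x_0 and apply the update.
f'(x) = 4*x - 40
f'(-4.9047) = 4*-4.9047 - 40 = -59.6188
x_1 = -4.9047 - 0.01*-59.6188 = -4.3085


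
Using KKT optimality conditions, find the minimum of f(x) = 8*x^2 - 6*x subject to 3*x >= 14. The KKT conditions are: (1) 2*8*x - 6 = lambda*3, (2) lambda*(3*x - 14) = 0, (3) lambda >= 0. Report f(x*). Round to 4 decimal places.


Step 1: Try lambda = 0 (constraint inactive).
x_unc = 6/(2*8) = 0.375
Check: 3*0.375 = 1.125 < 14 -- violated!
Step 2: Constraint must be active: 3*x = 14
x* = 14/3 = 4.6667 (rounded; the exact value 14/3 is used below)
lambda = (2*8*(14/3) - 6)/3 = 22.8889
Step 3: Compute optimal value.
f(x*) = 8*(14/3)^2 - 6*(14/3) = 146.2222


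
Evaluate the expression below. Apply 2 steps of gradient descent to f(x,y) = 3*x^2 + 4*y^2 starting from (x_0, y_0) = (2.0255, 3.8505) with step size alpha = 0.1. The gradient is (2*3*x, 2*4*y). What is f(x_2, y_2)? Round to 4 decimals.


Gradient descent on f(x,y) = 3*x^2 + 4*y^2.
Starting point: (2.0255, 3.8505), alpha = 0.1
Step 1: grad_x = 2*3*2.0255 = 12.153, grad_y = 2*4*3.8505 = 30.804
  x_1 = 2.0255 - 0.1*12.153 = 0.8102
  y_1 = 3.8505 - 0.1*30.804 = 0.7701
Step 2: grad_x = 2*3*0.8102 = 4.8612, grad_y = 2*4*0.7701 = 6.1608
  x_2 = 0.8102 - 0.1*4.8612 = 0.3241
  y_2 = 0.7701 - 0.1*6.1608 = 0.154
f(0.3241, 0.154) = 3*0.3241^2 + 4*0.154^2 = 0.41


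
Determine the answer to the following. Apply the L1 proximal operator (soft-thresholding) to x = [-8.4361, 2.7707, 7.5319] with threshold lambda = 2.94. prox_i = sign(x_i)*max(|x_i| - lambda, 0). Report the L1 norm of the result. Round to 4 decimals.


Soft-thresholding with lambda = 2.94:
prox(-8.4361) = sign(-8.4361)*max(|-8.4361| - 2.94, 0) = -5.4961
prox(2.7707) = sign(2.7707)*max(|2.7707| - 2.94, 0) = 0.0
prox(7.5319) = sign(7.5319)*max(|7.5319| - 2.94, 0) = 4.5919
prox(x) = [-5.4961, 0.0, 4.5919]
||prox(x)||_1 = 5.4961 + 0.0 + 4.5919 = 10.088


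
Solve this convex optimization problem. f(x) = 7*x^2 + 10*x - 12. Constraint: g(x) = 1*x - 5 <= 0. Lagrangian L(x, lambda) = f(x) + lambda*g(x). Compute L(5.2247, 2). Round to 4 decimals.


Step 1: Evaluate f(x).
f(5.2247) = 7*5.2247^2 + 10*5.2247 - 12 = 231.3294
Step 2: Evaluate g(x).
g(5.2247) = 1*5.2247 - 5 = 0.2247
Step 3: Compute Lagrangian.
L = 231.3294 + 2*0.2247 = 231.7788


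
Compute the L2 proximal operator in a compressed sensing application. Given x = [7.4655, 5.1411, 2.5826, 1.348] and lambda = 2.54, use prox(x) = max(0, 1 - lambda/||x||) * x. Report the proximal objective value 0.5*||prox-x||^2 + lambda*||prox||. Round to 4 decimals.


Step 1: Compute ||x||.
||x|| = 9.5211
Step 2: Compute scaling factor.
scale = max(0, 1 - 2.54/9.5211) = 0.7332
Step 3: prox(x) = [5.4739, 3.7696, 1.8936, 0.9884]
||prox(x)|| = 6.9811
Step 4: Proximal objective.
0.5*||prox-x||^2 = 3.2258
lambda*||prox|| = 17.732
Total = 20.9578


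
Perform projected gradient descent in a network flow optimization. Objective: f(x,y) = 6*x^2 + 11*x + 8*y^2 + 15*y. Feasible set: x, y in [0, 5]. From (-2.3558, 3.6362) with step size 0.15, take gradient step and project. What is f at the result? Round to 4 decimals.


Step 1: Compute gradient at (-2.3558, 3.6362).
grad_x = 2*6*-2.3558 + 11 = -17.2696
grad_y = 2*8*3.6362 + 15 = 73.1792
Step 2: Gradient step.
x_raw = -2.3558 - 0.15*-17.2696 = 0.2346
y_raw = 3.6362 - 0.15*73.1792 = -7.3407
Step 3: Project onto [0, 5].
x_proj = clip(0.2346) = 0.2346
y_proj = clip(-7.3407) = 0.0
Step 4: Evaluate f.
f(0.2346, 0.0) = 2.9114


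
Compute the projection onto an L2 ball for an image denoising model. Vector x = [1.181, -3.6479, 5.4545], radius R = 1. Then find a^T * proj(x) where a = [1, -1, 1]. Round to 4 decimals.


Step 1: Compute ||x|| (intermediates to 6 decimals).
||x|| = sqrt(1.181^2 + (-3.6479)^2 + 5.4545^2) = 6.667346
Step 2: Project.
Since ||x|| > R, scale = R/||x|| = 1/6.667346 = 0.149985, proj(x) = scale * x
proj(x) = [0.177132, -0.54713, 0.818093]
Step 3: Dot product.
a^T * proj(x) = 1*0.177132 - 1*(-0.54713) + 1*0.818093 = 1.5424


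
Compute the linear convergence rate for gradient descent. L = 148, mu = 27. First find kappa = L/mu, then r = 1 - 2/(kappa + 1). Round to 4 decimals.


Step 1: Compute the condition number.
kappa = L/mu = 148/27 = 5.4815
Step 2: Compute the convergence rate.
r = 1 - 2/(kappa + 1) = 1 - 2*mu/(L + mu) = (L - mu)/(L + mu) = 121/175 = 0.6914


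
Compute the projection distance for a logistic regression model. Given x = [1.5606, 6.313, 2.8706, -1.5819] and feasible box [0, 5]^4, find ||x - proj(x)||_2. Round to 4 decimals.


Project each component onto [0, 5].
clip(1.5606) = 1.5606, clip(6.313) = 5.0, clip(2.8706) = 2.8706, clip(-1.5819) = 0.0
Projection = [1.5606, 5.0, 2.8706, 0.0]
Squared diffs: [0.0, 1.724, 0.0, 2.5024]
Distance = sqrt(4.2264) = 2.0558


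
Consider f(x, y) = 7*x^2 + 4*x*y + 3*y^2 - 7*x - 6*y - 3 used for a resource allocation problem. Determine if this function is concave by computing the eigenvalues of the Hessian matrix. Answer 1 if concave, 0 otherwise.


The Hessian of f(x,y) = 7*x^2 + 4*x*y + 3*y^2 - 7*x - 6*y - 3 is:
H = [[14, 4], [4, 6]]
Trace = 14 + 6 = 20
Determinant = 14*6 - (4)^2 = 68
Discriminant = (20)^2 - 4*68 = 128.0
Eigenvalues: lambda_1 = 4.3431, lambda_2 = 15.6569
The function is not concave.

0


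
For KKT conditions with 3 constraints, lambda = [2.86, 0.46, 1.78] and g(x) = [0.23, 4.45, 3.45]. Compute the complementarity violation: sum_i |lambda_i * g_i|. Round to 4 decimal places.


KKT complementary slackness check:
lambda_1 * g_1 = 2.86 * 0.23 = 0.6578
lambda_2 * g_2 = 0.46 * 4.45 = 2.047
lambda_3 * g_3 = 1.78 * 3.45 = 6.141
Total violation = 0.6578 + 2.047 + 6.141 = 8.8458


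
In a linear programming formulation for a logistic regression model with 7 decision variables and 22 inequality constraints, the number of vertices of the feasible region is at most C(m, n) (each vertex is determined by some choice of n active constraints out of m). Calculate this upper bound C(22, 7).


Each vertex corresponds to some choice of n active constraints out of m, so the number of vertices is at most C(m, n) = m! / (n!(m-n)!).
m = 22, n = 7
Numerator: 22 * 21 * 20 * 19 * 18 * 17 * 16
Denominator: 7! = 5040
C(22, 7) = 170544


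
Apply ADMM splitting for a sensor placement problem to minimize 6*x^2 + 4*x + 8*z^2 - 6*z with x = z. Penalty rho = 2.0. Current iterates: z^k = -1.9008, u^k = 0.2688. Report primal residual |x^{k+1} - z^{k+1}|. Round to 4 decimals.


ADMM iteration with rho = 2.0, z^k = -1.9008, u^k = 0.2688
Step 1: x-update.
Minimize 6*x^2 + 4*x + (2.0/2)*(x + 1.9008 + 0.2688)^2
FOC: (2*6 + 2.0)*x = -4 + 2.0*(-1.9008 - 0.2688)
x^{k+1} = -0.5957
Step 2: z-update.
Minimize 8*z^2 - 6*z + (2.0/2)*(-0.5957 - z + 0.2688)^2
FOC: (2*8 + 2.0)*z = 6 + 2.0*(-0.5957 + 0.2688)
z^{k+1} = 0.297
Step 3: u-update.
u^{k+1} = 0.2688 - 0.5957 - 0.297 = -0.6239
Step 4: Primal residual = |-0.5957 - 0.297| = 0.8927


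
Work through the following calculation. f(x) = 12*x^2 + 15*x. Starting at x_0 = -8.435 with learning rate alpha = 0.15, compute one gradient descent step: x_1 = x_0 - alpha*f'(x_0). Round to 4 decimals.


We compute the gradient at x_0 and apply the update.
f'(x) = 24*x + 15
f'(-8.435) = 24*-8.435 + 15 = -187.44
x_1 = -8.435 - 0.15*-187.44 = 19.681


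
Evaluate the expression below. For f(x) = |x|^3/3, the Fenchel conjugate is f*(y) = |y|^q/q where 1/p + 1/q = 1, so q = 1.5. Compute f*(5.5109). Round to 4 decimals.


The conjugate exponent q satisfies 1/p + 1/q = 1.
p = 3, so q = 3/(3 - 1) = 1.5
|y|^q = 5.5109^1.5 = 12.937
f*(5.5109) = 12.937 / 1.5 = 8.6247


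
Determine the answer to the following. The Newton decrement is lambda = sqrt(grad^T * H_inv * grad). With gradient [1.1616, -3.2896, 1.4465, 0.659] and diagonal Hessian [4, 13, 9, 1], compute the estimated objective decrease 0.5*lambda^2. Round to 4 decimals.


Step 1: H is diagonal, so H^(-1) * g = [0.2904, -0.253, 0.1607, 0.659].
Step 2: g^T H^(-1) g = sum_i g_i^2 / H_ii
  = (1.1616)^2/4 + (-3.2896)^2/13 + (1.4465)^2/9 + (0.659)^2/1
  = 0.3373 + 0.8324 + 0.2325 + 0.4343 = 1.8365
Step 3: Objective decrease = 0.5 * g^T H^(-1) g = 0.9183


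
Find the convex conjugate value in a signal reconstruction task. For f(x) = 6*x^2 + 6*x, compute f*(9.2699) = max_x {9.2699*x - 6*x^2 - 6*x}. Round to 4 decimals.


f*(y) = sup_x {y*x - a*x^2 - b*x} = sup_x {(y-b)*x - a*x^2}
FOC: (y - b) - 2a*x = 0 => x* = (y - b)/(2a)
x* = (9.2699 - 6)/(2*6) = 0.2725
f*(9.2699) = (y-b)^2/(4a) = (9.2699 - 6)^2/(4*6)
= 10.6922/24 = 0.4455


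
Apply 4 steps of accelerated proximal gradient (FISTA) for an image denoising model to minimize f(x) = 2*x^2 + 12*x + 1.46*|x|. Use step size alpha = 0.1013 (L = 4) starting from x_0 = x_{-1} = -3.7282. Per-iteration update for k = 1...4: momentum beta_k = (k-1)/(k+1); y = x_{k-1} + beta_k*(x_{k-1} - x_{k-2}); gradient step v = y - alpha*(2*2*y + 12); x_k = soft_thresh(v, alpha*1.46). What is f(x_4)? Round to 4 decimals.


FISTA on f(x) = 2*x^2 + 12*x + 1.46*|x|
L = 4, alpha = 0.1013
Iteration 1: beta = 0.0, y = -3.7282 + 0.0*(-3.7282 + 3.7282) = -3.7282
  grad(y) = -2.9128, v = y - alpha*grad = -3.4331
  prox(v) = soft_thresh(-3.4331, 0.1479) = -3.2852
Iteration 2: beta = 0.3333, y = -3.2852 + 0.3333*(-3.2852 + 3.7282) = -3.1376
  grad(y) = -0.5503, v = y - alpha*grad = -3.0818
  prox(v) = soft_thresh(-3.0818, 0.1479) = -2.9339
Iteration 3: beta = 0.5, y = -2.9339 + 0.5*(-2.9339 + 3.2852) = -2.7583
  grad(y) = 0.9669, v = y - alpha*grad = -2.8562
  prox(v) = soft_thresh(-2.8562, 0.1479) = -2.7083
Iteration 4: beta = 0.6, y = -2.7083 + 0.6*(-2.7083 + 2.9339) = -2.573
  grad(y) = 1.7081, v = y - alpha*grad = -2.746
  prox(v) = soft_thresh(-2.746, 0.1479) = -2.5981
f(x_4) = 2*(-2.5981)^2 + 12*(-2.5981) + 1.46*|-2.5981| = -13.8837


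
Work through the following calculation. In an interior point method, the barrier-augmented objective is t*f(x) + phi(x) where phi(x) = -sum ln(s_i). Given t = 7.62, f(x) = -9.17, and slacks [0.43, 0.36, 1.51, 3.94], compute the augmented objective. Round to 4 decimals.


Step 1: Compute log-barrier.
ln values: [-0.844, -1.0217, 0.4121, 1.3712]
phi = -(-0.844 - 1.0217 + 0.4121 + 1.3712) = 0.0823
Step 2: Compute augmented objective.
t*f(x) = 7.62*-9.17 = -69.8754
Total = -69.8754 + 0.0823 = -69.7931


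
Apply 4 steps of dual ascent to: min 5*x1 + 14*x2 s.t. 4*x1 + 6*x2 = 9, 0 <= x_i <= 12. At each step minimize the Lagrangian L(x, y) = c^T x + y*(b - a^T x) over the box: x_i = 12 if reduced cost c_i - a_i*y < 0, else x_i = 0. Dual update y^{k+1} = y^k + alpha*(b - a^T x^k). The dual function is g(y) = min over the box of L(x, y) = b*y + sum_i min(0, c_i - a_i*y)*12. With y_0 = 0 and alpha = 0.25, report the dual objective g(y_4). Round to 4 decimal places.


Dual ascent for LP: min 5*x1 + 14*x2, 4*x1 + 6*x2 = 9, 0 <= x_i <= 12
Step 1: y^k = 0.0, reduced costs: (5.0, 14.0)
  x^k = (0.0, 0.0), subgradient = b - a^T x = 9.0
  y^{k+1} = 0.0 + 0.25*9.0 = 2.25
Step 2: y^k = 2.25, reduced costs: (-4.0, 0.5)
  x^k = (12.0, 0.0), subgradient = b - a^T x = -39.0
  y^{k+1} = 2.25 + 0.25*-39.0 = -7.5
Step 3: y^k = -7.5, reduced costs: (35.0, 59.0)
  x^k = (0.0, 0.0), subgradient = b - a^T x = 9.0
  y^{k+1} = -7.5 + 0.25*9.0 = -5.25
Step 4: y^k = -5.25, reduced costs: (26.0, 45.5)
  x^k = (0.0, 0.0), subgradient = b - a^T x = 9.0
  y^{k+1} = -5.25 + 0.25*9.0 = -3.0
Dual objective at y_4 = -3.0: reduced costs (17.0, 32.0), box minimizer x = (0.0, 0.0)
g(y_4) = b*y + (c1 - a1*y)*x1 + (c2 - a2*y)*x2 = 9*(-3.0) + 17.0*0.0 + 32.0*0.0 = -27.0 + 0.0 + 0.0 = -27.0


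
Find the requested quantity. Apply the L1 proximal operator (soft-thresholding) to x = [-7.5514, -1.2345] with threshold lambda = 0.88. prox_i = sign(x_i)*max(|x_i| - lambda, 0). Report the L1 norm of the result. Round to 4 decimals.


Soft-thresholding with lambda = 0.88:
prox(-7.5514) = sign(-7.5514)*max(|-7.5514| - 0.88, 0) = -6.6714
prox(-1.2345) = sign(-1.2345)*max(|-1.2345| - 0.88, 0) = -0.3545
prox(x) = [-6.6714, -0.3545]
||prox(x)||_1 = 6.6714 + 0.3545 = 7.0259


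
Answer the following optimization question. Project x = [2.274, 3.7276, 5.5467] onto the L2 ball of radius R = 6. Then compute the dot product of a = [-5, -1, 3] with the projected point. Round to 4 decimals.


Step 1: Compute ||x|| (intermediates to 6 decimals).
||x|| = sqrt(2.274^2 + 3.7276^2 + 5.5467^2) = 7.059175
Step 2: Project.
Since ||x|| > R, scale = R/||x|| = 6/7.059175 = 0.849958, proj(x) = scale * x
proj(x) = [1.932804, 3.168303, 4.714462]
Step 3: Dot product.
a^T * proj(x) = -5*1.932804 - 1*3.168303 + 3*4.714462 = 1.3111


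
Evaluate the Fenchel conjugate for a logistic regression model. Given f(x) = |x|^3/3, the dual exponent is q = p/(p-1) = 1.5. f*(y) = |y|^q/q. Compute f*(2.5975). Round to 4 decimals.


The conjugate exponent q satisfies 1/p + 1/q = 1.
p = 3, so q = 3/(3 - 1) = 1.5
|y|^q = 2.5975^1.5 = 4.1863
f*(2.5975) = 4.1863 / 1.5 = 2.7909


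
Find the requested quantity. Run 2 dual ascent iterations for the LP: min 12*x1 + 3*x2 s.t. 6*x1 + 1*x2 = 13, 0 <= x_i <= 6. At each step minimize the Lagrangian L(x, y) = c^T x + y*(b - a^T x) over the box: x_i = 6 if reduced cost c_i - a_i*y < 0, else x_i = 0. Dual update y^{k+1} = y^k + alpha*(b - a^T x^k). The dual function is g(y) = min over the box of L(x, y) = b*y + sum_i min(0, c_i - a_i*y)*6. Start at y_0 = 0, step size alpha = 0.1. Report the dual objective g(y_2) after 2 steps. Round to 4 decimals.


Dual ascent for LP: min 12*x1 + 3*x2, 6*x1 + 1*x2 = 13, 0 <= x_i <= 6
Step 1: y^k = 0.0, reduced costs: (12.0, 3.0)
  x^k = (0.0, 0.0), subgradient = b - a^T x = 13.0
  y^{k+1} = 0.0 + 0.1*13.0 = 1.3
Step 2: y^k = 1.3, reduced costs: (4.2, 1.7)
  x^k = (0.0, 0.0), subgradient = b - a^T x = 13.0
  y^{k+1} = 1.3 + 0.1*13.0 = 2.6
Dual objective at y_2 = 2.6: reduced costs (-3.6, 0.4), box minimizer x = (6.0, 0.0)
g(y_2) = b*y + (c1 - a1*y)*x1 + (c2 - a2*y)*x2 = 13*2.6 + (-3.6)*6.0 + 0.4*0.0 = 33.8 - 21.6 + 0.0 = 12.2


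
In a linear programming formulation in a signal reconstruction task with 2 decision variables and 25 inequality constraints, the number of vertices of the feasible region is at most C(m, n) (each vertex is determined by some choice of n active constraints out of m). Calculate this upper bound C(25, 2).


Each vertex corresponds to some choice of n active constraints out of m, so the number of vertices is at most C(m, n) = m! / (n!(m-n)!).
m = 25, n = 2
Numerator: 25 * 24
Denominator: 2! = 2
C(25, 2) = 300


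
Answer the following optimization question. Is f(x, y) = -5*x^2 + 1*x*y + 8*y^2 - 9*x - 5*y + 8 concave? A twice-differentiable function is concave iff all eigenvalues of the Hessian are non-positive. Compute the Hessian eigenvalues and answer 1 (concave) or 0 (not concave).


The Hessian of f(x,y) = -5*x^2 + 1*x*y + 8*y^2 - 9*x - 5*y + 8 is:
H = [[-10, 1], [1, 16]]
Trace = -10 + 16 = 6
Determinant = -10*16 - (1)^2 = -161
Discriminant = (6)^2 - 4*-161 = 680.0
Eigenvalues: lambda_1 = -10.0384, lambda_2 = 16.0384
The function is not concave.

0


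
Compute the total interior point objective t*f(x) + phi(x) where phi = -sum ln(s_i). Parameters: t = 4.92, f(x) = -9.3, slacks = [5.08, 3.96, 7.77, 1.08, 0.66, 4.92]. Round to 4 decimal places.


Step 1: Compute log-barrier.
ln values: [1.6253, 1.3762, 2.0503, 0.077, -0.4155, 1.5933]
phi = -(1.6253 + 1.3762 + 2.0503 + 0.077 - 0.4155 + 1.5933) = -6.3066
Step 2: Compute augmented objective.
t*f(x) = 4.92*-9.3 = -45.756
Total = -45.756 - 6.3066 = -52.0626


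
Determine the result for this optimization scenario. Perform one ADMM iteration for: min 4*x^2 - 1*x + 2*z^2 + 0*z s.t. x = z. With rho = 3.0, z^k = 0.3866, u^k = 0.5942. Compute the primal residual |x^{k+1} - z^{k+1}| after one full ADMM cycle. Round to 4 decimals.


ADMM iteration with rho = 3.0, z^k = 0.3866, u^k = 0.5942
Step 1: x-update.
Minimize 4*x^2 - 1*x + (3.0/2)*(x - 0.3866 + 0.5942)^2
FOC: (2*4 + 3.0)*x = 1 + 3.0*(0.3866 - 0.5942)
x^{k+1} = 0.0343
Step 2: z-update.
Minimize 2*z^2 + 0*z + (3.0/2)*(0.0343 - z + 0.5942)^2
FOC: (2*2 + 3.0)*z = 0 + 3.0*(0.0343 + 0.5942)
z^{k+1} = 0.2694
Step 3: u-update.
u^{k+1} = 0.5942 + 0.0343 - 0.2694 = 0.3591
Step 4: Primal residual = |0.0343 - 0.2694| = 0.2351


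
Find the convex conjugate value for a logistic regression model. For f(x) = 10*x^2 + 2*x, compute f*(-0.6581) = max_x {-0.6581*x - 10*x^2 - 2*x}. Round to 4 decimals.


f*(y) = sup_x {y*x - a*x^2 - b*x} = sup_x {(y-b)*x - a*x^2}
FOC: (y - b) - 2a*x = 0 => x* = (y - b)/(2a)
x* = (-0.6581 - 2)/(2*10) = -0.1329
f*(-0.6581) = (y-b)^2/(4a) = (-0.6581 - 2)^2/(4*10)
= 7.0655/40 = 0.1766


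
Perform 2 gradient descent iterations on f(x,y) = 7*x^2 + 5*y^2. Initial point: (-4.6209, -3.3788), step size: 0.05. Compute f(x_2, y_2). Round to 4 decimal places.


Gradient descent on f(x,y) = 7*x^2 + 5*y^2.
Starting point: (-4.6209, -3.3788), alpha = 0.05
Step 1: grad_x = 2*7*-4.6209 = -64.6926, grad_y = 2*5*-3.3788 = -33.788
  x_1 = -4.6209 - 0.05*-64.6926 = -1.3863
  y_1 = -3.3788 - 0.05*-33.788 = -1.6894
Step 2: grad_x = 2*7*-1.3863 = -19.4078, grad_y = 2*5*-1.6894 = -16.894
  x_2 = -1.3863 - 0.05*-19.4078 = -0.4159
  y_2 = -1.6894 - 0.05*-16.894 = -0.8447
f(-0.4159, -0.8447) = 7*(-0.4159)^2 + 5*(-0.8447)^2 = 4.7783


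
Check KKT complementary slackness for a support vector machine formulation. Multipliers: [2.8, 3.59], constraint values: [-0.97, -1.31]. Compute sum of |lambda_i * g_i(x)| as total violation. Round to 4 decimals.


KKT complementary slackness check:
lambda_1 * g_1 = 2.8 * -0.97 = -2.716
lambda_2 * g_2 = 3.59 * -1.31 = -4.7029
Total violation = 2.716 + 4.7029 = 7.4189


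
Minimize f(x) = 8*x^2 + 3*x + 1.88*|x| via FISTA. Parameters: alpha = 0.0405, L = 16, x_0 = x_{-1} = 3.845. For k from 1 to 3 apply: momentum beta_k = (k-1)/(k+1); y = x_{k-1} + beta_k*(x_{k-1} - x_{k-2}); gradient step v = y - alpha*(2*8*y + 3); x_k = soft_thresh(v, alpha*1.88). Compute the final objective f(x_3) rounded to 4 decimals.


FISTA on f(x) = 8*x^2 + 3*x + 1.88*|x|
L = 16, alpha = 0.0405
Iteration 1: beta = 0.0, y = 3.845 + 0.0*(3.845 - 3.845) = 3.845
  grad(y) = 64.52, v = y - alpha*grad = 1.2319
  prox(v) = soft_thresh(1.2319, 0.0761) = 1.1558
Iteration 2: beta = 0.3333, y = 1.1558 + 0.3333*(1.1558 - 3.845) = 0.2594
  grad(y) = 7.1504, v = y - alpha*grad = -0.0302
  prox(v) = soft_thresh(-0.0302, 0.0761) = 0.0
Iteration 3: beta = 0.5, y = 0.0 + 0.5*(0.0 - 1.1558) = -0.5779
  grad(y) = -6.2464, v = y - alpha*grad = -0.3249
  prox(v) = soft_thresh(-0.3249, 0.0761) = -0.2488
f(x_3) = 8*(-0.2488)^2 + 3*(-0.2488) + 1.88*|-0.2488| = 0.2165


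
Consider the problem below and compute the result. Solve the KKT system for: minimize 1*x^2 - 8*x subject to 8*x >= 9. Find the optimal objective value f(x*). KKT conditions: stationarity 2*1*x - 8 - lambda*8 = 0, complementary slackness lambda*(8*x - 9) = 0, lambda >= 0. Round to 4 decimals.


Step 1: Try lambda = 0 (constraint inactive).
Stationarity: 2*1*x - 8 = 0
x* = 8/(2*1) = 4.0
Check constraint: 8*4.0 = 32.0 >= 9 -- satisfied.
Step 2: Compute optimal value.
f(x*) = 1*4.0^2 - 8*4.0 = -16.0


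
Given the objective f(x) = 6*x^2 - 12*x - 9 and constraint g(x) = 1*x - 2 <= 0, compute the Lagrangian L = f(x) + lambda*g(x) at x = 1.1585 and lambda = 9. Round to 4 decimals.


Step 1: Evaluate f(x).
f(1.1585) = 6*1.1585^2 - 12*1.1585 - 9 = -14.8493
Step 2: Evaluate g(x).
g(1.1585) = 1*1.1585 - 2 = -0.8415
Step 3: Compute Lagrangian.
L = -14.8493 + 9*-0.8415 = -22.4228


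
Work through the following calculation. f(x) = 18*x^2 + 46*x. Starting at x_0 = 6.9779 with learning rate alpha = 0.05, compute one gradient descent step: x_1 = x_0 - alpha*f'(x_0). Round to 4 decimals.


We compute the gradient at x_0 and apply the update.
f'(x) = 36*x + 46
f'(6.9779) = 36*6.9779 + 46 = 297.2044
x_1 = 6.9779 - 0.05*297.2044 = -7.8823


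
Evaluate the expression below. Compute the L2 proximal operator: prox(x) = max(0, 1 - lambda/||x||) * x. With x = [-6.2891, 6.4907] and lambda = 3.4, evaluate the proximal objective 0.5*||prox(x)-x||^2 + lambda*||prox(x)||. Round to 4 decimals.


Step 1: Compute ||x||.
||x|| = 9.0378
Step 2: Compute scaling factor.
scale = max(0, 1 - 3.4/9.0378) = 0.6238
Step 3: prox(x) = [-3.9232, 4.0489]
||prox(x)|| = 5.6378
Step 4: Proximal objective.
0.5*||prox-x||^2 = 5.78
lambda*||prox|| = 19.1685
Total = 24.9485


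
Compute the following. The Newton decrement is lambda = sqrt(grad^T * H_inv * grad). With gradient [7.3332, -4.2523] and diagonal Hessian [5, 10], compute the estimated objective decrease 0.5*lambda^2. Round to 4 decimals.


Step 1: H is diagonal, so H^(-1) * g = [1.4666, -0.4252].
Step 2: g^T H^(-1) g = sum_i g_i^2 / H_ii
  = (7.3332)^2/5 + (-4.2523)^2/10
  = 10.7552 + 1.8082 = 12.5634
Step 3: Objective decrease = 0.5 * g^T H^(-1) g = 6.2817


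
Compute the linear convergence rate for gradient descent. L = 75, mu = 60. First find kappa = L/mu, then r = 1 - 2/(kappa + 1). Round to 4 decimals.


Step 1: Compute the condition number.
kappa = L/mu = 75/60 = 1.25
Step 2: Compute the convergence rate.
r = 1 - 2/(kappa + 1) = 1 - 2*mu/(L + mu) = (L - mu)/(L + mu) = 15/135 = 0.1111


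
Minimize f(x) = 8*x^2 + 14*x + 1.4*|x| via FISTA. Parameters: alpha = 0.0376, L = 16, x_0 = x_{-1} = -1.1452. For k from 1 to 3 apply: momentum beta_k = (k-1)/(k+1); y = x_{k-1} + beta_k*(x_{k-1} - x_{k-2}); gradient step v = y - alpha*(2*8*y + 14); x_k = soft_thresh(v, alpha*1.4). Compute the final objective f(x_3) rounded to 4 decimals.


FISTA on f(x) = 8*x^2 + 14*x + 1.4*|x|
L = 16, alpha = 0.0376
Iteration 1: beta = 0.0, y = -1.1452 + 0.0*(-1.1452 + 1.1452) = -1.1452
  grad(y) = -4.3232, v = y - alpha*grad = -0.9826
  prox(v) = soft_thresh(-0.9826, 0.0526) = -0.93
Iteration 2: beta = 0.3333, y = -0.93 + 0.3333*(-0.93 + 1.1452) = -0.8583
  grad(y) = 0.2676, v = y - alpha*grad = -0.8683
  prox(v) = soft_thresh(-0.8683, 0.0526) = -0.8157
Iteration 3: beta = 0.5, y = -0.8157 + 0.5*(-0.8157 + 0.93) = -0.7585
  grad(y) = 1.8633, v = y - alpha*grad = -0.8286
  prox(v) = soft_thresh(-0.8286, 0.0526) = -0.776
f(x_3) = 8*(-0.776)^2 + 14*(-0.776) + 1.4*|-0.776| = -4.9602


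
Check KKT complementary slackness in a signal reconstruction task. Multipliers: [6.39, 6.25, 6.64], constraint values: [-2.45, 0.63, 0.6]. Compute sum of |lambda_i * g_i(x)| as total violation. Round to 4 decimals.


KKT complementary slackness check:
lambda_1 * g_1 = 6.39 * -2.45 = -15.6555
lambda_2 * g_2 = 6.25 * 0.63 = 3.9375
lambda_3 * g_3 = 6.64 * 0.6 = 3.984
Total violation = 15.6555 + 3.9375 + 3.984 = 23.577


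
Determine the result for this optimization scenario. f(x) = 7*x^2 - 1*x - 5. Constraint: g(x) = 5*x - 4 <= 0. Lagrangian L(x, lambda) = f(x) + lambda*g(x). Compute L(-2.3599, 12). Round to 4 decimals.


Step 1: Evaluate f(x).
f(-2.3599) = 7*(-2.3599)^2 - 1*(-2.3599) - 5 = 36.3438
Step 2: Evaluate g(x).
g(-2.3599) = 5*-2.3599 - 4 = -15.7995
Step 3: Compute Lagrangian.
L = 36.3438 + 12*-15.7995 = -153.2502


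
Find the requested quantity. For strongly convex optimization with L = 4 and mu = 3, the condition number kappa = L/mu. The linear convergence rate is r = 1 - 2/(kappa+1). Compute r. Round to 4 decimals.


Step 1: Compute the condition number.
kappa = L/mu = 4/3 = 1.3333
Step 2: Compute the convergence rate.
r = 1 - 2/(kappa + 1) = 1 - 2*mu/(L + mu) = (L - mu)/(L + mu) = 1/7 = 0.1429


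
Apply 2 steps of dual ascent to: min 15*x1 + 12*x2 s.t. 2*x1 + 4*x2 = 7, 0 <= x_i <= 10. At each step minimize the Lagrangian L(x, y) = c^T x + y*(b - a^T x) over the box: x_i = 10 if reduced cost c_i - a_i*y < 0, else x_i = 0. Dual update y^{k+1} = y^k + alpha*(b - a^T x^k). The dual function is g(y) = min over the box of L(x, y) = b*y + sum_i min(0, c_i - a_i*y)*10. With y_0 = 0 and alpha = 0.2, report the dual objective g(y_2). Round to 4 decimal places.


Dual ascent for LP: min 15*x1 + 12*x2, 2*x1 + 4*x2 = 7, 0 <= x_i <= 10
Step 1: y^k = 0.0, reduced costs: (15.0, 12.0)
  x^k = (0.0, 0.0), subgradient = b - a^T x = 7.0
  y^{k+1} = 0.0 + 0.2*7.0 = 1.4
Step 2: y^k = 1.4, reduced costs: (12.2, 6.4)
  x^k = (0.0, 0.0), subgradient = b - a^T x = 7.0
  y^{k+1} = 1.4 + 0.2*7.0 = 2.8
Dual objective at y_2 = 2.8: reduced costs (9.4, 0.8), box minimizer x = (0.0, 0.0)
g(y_2) = b*y + (c1 - a1*y)*x1 + (c2 - a2*y)*x2 = 7*2.8 + 9.4*0.0 + 0.8*0.0 = 19.6 + 0.0 + 0.0 = 19.6


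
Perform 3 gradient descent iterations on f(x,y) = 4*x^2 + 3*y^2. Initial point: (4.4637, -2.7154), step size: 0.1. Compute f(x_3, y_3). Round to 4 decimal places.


Gradient descent on f(x,y) = 4*x^2 + 3*y^2.
Starting point: (4.4637, -2.7154), alpha = 0.1
Step 1: grad_x = 2*4*4.4637 = 35.7096, grad_y = 2*3*-2.7154 = -16.2924
  x_1 = 4.4637 - 0.1*35.7096 = 0.8927
  y_1 = -2.7154 - 0.1*-16.2924 = -1.0862
Step 2: grad_x = 2*4*0.8927 = 7.1419, grad_y = 2*3*-1.0862 = -6.517
  x_2 = 0.8927 - 0.1*7.1419 = 0.1785
  y_2 = -1.0862 - 0.1*-6.517 = -0.4345
Step 3: grad_x = 2*4*0.1785 = 1.4284, grad_y = 2*3*-0.4345 = -2.6068
  x_3 = 0.1785 - 0.1*1.4284 = 0.0357
  y_3 = -0.4345 - 0.1*-2.6068 = -0.1738
f(0.0357, -0.1738) = 4*0.0357^2 + 3*(-0.1738)^2 = 0.0957


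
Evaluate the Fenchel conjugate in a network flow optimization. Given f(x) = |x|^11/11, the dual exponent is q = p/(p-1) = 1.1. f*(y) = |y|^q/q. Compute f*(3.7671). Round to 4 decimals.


The conjugate exponent q satisfies 1/p + 1/q = 1.
p = 11, so q = 11/(11 - 1) = 1.1
|y|^q = 3.7671^1.1 = 4.3014
f*(3.7671) = 4.3014 / 1.1 = 3.9103


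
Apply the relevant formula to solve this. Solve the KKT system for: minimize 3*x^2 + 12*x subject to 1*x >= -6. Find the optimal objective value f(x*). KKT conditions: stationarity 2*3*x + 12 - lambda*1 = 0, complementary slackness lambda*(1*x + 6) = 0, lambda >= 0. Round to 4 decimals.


Step 1: Try lambda = 0 (constraint inactive).
Stationarity: 2*3*x + 12 = 0
x* = -12/(2*3) = -2.0
Check constraint: 1*-2.0 = -2.0 >= -6 -- satisfied.
Step 2: Compute optimal value.
f(x*) = 3*(-2.0)^2 + 12*(-2.0) = -12.0


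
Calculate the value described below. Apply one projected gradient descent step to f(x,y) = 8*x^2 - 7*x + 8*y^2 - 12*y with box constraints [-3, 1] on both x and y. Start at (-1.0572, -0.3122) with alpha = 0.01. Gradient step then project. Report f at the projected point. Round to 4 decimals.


Step 1: Compute gradient at (-1.0572, -0.3122).
grad_x = 2*8*-1.0572 - 7 = -23.9152
grad_y = 2*8*-0.3122 - 12 = -16.9952
Step 2: Gradient step.
x_raw = -1.0572 - 0.01*-23.9152 = -0.818
y_raw = -0.3122 - 0.01*-16.9952 = -0.1422
Step 3: Project onto [-3, 1].
x_proj = clip(-0.818) = -0.818
y_proj = clip(-0.1422) = -0.1422
Step 4: Evaluate f.
f(-0.818, -0.1422) = 12.9488
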